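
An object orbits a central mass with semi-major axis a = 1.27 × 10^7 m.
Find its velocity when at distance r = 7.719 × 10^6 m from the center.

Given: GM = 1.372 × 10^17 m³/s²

Vis-viva: v = √(GM · (2/r − 1/a)).
2/r − 1/a = 2/7.719e+06 − 1/1.27e+07 = 1.80361e-07 m⁻¹.
v = √(1.372e+17 · 1.80361e-07) m/s ≈ 1.573e+05 m/s = 157.3 km/s.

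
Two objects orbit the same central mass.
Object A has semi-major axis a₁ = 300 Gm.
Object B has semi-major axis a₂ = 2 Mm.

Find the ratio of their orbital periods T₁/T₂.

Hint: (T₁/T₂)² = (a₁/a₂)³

Convert to SI: a₁ = 300 Gm = 3e+11 m; a₂ = 2 Mm = 2e+06 m.
From Kepler's third law, (T₁/T₂)² = (a₁/a₂)³, so T₁/T₂ = (a₁/a₂)^(3/2).
a₁/a₂ = 3e+11 / 2e+06 = 150000.
T₁/T₂ = (150000)^(3/2) ≈ 5.809e+07.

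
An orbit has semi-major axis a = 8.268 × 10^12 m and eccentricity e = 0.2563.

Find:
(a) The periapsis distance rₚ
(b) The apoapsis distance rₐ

(a) rₚ = a(1 − e) = 8.268e+12 · (1 − 0.2563) = 8.268e+12 · 0.7437 ≈ 6.149e+12 m = 6.149 × 10^12 m.
(b) rₐ = a(1 + e) = 8.268e+12 · (1 + 0.2563) = 8.268e+12 · 1.2563 ≈ 1.039e+13 m = 1.039 × 10^13 m.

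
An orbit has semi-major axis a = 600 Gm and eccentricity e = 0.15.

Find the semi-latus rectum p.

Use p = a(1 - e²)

Convert to SI: a = 600 Gm = 6e+11 m.
p = a (1 − e²).
p = 6e+11 · (1 − (0.15)²) = 6e+11 · 0.9775 ≈ 5.865e+11 m = 586.5 Gm.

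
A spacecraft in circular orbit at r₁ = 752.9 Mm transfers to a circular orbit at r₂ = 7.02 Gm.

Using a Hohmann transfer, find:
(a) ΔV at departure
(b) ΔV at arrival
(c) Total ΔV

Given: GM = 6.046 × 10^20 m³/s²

Convert to SI: r₁ = 752.9 Mm = 7.529e+08 m; r₂ = 7.02 Gm = 7.02e+09 m.
Transfer semi-major axis: a_t = (r₁ + r₂)/2 = (7.529e+08 + 7.02e+09)/2 = 3.88645e+09 m.
Circular speeds: v₁ = √(GM/r₁) = 896118 m/s, v₂ = √(GM/r₂) = 293471 m/s.
Transfer speeds (vis-viva v² = GM(2/r − 1/a_t)): v₁ᵗ = 1.20436e+06 m/s, v₂ᵗ = 129169 m/s.
(a) ΔV₁ = |v₁ᵗ − v₁| ≈ 3.082e+05 m/s = 308.2 km/s.
(b) ΔV₂ = |v₂ − v₂ᵗ| ≈ 1.643e+05 m/s = 164.3 km/s.
(c) ΔV_total = ΔV₁ + ΔV₂ ≈ 4.725e+05 m/s = 472.5 km/s.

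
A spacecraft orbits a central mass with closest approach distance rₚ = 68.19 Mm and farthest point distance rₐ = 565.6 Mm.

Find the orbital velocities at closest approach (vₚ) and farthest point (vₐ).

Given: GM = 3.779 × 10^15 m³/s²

Convert to SI: rₚ = 68.19 Mm = 6.819e+07 m; rₐ = 565.6 Mm = 5.656e+08 m.
Use the vis-viva equation v² = GM(2/r − 1/a) with a = (rₚ + rₐ)/2 = (6.819e+07 + 5.656e+08)/2 = 3.16895e+08 m.
vₚ = √(GM · (2/rₚ − 1/a)) = √(3.779e+15 · (2/6.819e+07 − 1/3.16895e+08)) m/s ≈ 9945 m/s = 9.945 km/s.
vₐ = √(GM · (2/rₐ − 1/a)) = √(3.779e+15 · (2/5.656e+08 − 1/3.16895e+08)) m/s ≈ 1199 m/s = 1.199 km/s.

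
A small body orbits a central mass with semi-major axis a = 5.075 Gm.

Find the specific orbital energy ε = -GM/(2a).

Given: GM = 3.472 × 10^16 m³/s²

Convert to SI: a = 5.075 Gm = 5.075e+09 m.
ε = −GM / (2a).
ε = −3.472e+16 / (2 · 5.075e+09) J/kg ≈ -3.421e+06 J/kg = -3.421 MJ/kg.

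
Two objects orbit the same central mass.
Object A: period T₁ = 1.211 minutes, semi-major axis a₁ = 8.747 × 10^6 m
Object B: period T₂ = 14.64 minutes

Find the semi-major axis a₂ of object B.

Convert to SI: T₁ = 1.211 minutes = 72.66 s; T₂ = 14.64 minutes = 878.4 s.
Kepler's third law: (T₁/T₂)² = (a₁/a₂)³ ⇒ a₂ = a₁ · (T₂/T₁)^(2/3).
T₂/T₁ = 878.4 / 72.66 = 12.0892.
a₂ = 8.747e+06 · (12.0892)^(2/3) m ≈ 4.607e+07 m = 4.607 × 10^7 m.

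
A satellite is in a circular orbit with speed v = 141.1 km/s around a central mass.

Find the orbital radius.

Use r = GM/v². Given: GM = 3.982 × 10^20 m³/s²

Convert to SI: v = 141.1 km/s = 141100 m/s.
For a circular orbit, v² = GM / r, so r = GM / v².
r = 3.982e+20 / (141100)² m ≈ 2e+10 m = 20 Gm.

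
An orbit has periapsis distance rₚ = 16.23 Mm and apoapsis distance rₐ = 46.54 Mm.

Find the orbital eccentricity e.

Convert to SI: rₚ = 16.23 Mm = 1.623e+07 m; rₐ = 46.54 Mm = 4.654e+07 m.
e = (rₐ − rₚ) / (rₐ + rₚ).
e = (4.654e+07 − 1.623e+07) / (4.654e+07 + 1.623e+07) = 3.031e+07 / 6.277e+07 ≈ 0.4829.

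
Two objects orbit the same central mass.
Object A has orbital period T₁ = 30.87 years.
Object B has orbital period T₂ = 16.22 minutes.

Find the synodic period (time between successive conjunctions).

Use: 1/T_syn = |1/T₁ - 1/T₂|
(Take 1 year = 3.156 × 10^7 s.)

Convert to SI: T₁ = 30.87 years = 9.74257e+08 s; T₂ = 16.22 minutes = 973.2 s.
T_syn = |T₁ · T₂ / (T₁ − T₂)|.
T_syn = |9.74257e+08 · 973.2 / (9.74257e+08 − 973.2)| s ≈ 973.2 s = 16.22 minutes.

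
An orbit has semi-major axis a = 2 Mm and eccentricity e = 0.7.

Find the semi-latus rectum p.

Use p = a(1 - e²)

Convert to SI: a = 2 Mm = 2e+06 m.
p = a (1 − e²).
p = 2e+06 · (1 − (0.7)²) = 2e+06 · 0.51 ≈ 1.02e+06 m = 1.02 Mm.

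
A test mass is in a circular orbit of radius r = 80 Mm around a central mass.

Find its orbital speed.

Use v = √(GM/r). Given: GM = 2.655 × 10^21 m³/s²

Convert to SI: r = 80 Mm = 8e+07 m.
For a circular orbit, gravity supplies the centripetal force, so v = √(GM / r).
v = √(2.655e+21 / 8e+07) m/s ≈ 5.761e+06 m/s = 5761 km/s.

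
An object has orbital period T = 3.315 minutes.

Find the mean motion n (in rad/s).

Convert to SI: T = 3.315 minutes = 198.9 s.
n = 2π / T.
n = 2π / 198.9 s ≈ 0.03159 rad/s.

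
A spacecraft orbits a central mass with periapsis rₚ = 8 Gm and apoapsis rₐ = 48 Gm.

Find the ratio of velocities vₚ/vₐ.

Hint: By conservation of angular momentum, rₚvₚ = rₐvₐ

Convert to SI: rₚ = 8 Gm = 8e+09 m; rₐ = 48 Gm = 4.8e+10 m.
Conservation of angular momentum gives rₚvₚ = rₐvₐ, so vₚ/vₐ = rₐ/rₚ.
vₚ/vₐ = 4.8e+10 / 8e+09 ≈ 6.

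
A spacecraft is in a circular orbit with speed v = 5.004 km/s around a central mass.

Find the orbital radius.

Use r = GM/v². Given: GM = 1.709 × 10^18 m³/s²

Convert to SI: v = 5.004 km/s = 5004 m/s.
For a circular orbit, v² = GM / r, so r = GM / v².
r = 1.709e+18 / (5004)² m ≈ 6.825e+10 m = 68.25 Gm.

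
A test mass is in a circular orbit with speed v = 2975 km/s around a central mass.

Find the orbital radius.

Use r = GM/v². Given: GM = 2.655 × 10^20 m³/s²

Convert to SI: v = 2975 km/s = 2.975e+06 m/s.
For a circular orbit, v² = GM / r, so r = GM / v².
r = 2.655e+20 / (2.975e+06)² m ≈ 3e+07 m = 30 Mm.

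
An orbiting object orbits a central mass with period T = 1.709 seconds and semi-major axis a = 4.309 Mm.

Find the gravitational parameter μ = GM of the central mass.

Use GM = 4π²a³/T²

Convert to SI: a = 4.309 Mm = 4.309e+06 m.
GM = 4π² · a³ / T².
GM = 4π² · (4.309e+06)³ / (1.709)² m³/s² ≈ 1.081e+21 m³/s² = 1.081 × 10^21 m³/s².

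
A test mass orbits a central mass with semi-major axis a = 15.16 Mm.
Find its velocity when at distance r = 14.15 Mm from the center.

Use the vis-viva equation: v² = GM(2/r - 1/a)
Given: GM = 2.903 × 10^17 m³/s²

Convert to SI: a = 15.16 Mm = 1.516e+07 m; r = 14.15 Mm = 1.415e+07 m.
Vis-viva: v = √(GM · (2/r − 1/a)).
2/r − 1/a = 2/1.415e+07 − 1/1.516e+07 = 7.53797e-08 m⁻¹.
v = √(2.903e+17 · 7.53797e-08) m/s ≈ 1.479e+05 m/s = 147.9 km/s.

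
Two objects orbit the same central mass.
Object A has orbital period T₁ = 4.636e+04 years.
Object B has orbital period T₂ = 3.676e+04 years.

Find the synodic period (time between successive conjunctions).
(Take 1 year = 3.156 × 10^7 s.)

Convert to SI: T₁ = 4.636e+04 years = 1.46312e+12 s; T₂ = 3.676e+04 years = 1.16015e+12 s.
T_syn = |T₁ · T₂ / (T₁ − T₂)|.
T_syn = |1.46312e+12 · 1.16015e+12 / (1.46312e+12 − 1.16015e+12)| s ≈ 5.603e+12 s = 1.775e+05 years.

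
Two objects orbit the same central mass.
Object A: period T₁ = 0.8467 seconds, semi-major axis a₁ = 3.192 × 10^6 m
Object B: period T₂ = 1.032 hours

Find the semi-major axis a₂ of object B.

Convert to SI: T₂ = 1.032 hours = 3715.2 s.
Kepler's third law: (T₁/T₂)² = (a₁/a₂)³ ⇒ a₂ = a₁ · (T₂/T₁)^(2/3).
T₂/T₁ = 3715.2 / 0.8467 = 4387.86.
a₂ = 3.192e+06 · (4387.86)^(2/3) m ≈ 8.555e+08 m = 8.555 × 10^8 m.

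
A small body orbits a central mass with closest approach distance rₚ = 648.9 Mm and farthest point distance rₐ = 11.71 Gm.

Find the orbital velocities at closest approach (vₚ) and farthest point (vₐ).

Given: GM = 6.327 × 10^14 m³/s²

Convert to SI: rₚ = 648.9 Mm = 6.489e+08 m; rₐ = 11.71 Gm = 1.171e+10 m.
Use the vis-viva equation v² = GM(2/r − 1/a) with a = (rₚ + rₐ)/2 = (6.489e+08 + 1.171e+10)/2 = 6.17945e+09 m.
vₚ = √(GM · (2/rₚ − 1/a)) = √(6.327e+14 · (2/6.489e+08 − 1/6.17945e+09)) m/s ≈ 1359 m/s = 1.359 km/s.
vₐ = √(GM · (2/rₐ − 1/a)) = √(6.327e+14 · (2/1.171e+10 − 1/6.17945e+09)) m/s ≈ 75.32 m/s = 75.32 m/s.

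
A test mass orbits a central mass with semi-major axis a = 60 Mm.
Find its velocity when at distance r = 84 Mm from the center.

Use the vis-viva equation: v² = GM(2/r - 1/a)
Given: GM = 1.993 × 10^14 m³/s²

Convert to SI: a = 60 Mm = 6e+07 m; r = 84 Mm = 8.4e+07 m.
Vis-viva: v = √(GM · (2/r − 1/a)).
2/r − 1/a = 2/8.4e+07 − 1/6e+07 = 7.14286e-09 m⁻¹.
v = √(1.993e+14 · 7.14286e-09) m/s ≈ 1193 m/s = 1.193 km/s.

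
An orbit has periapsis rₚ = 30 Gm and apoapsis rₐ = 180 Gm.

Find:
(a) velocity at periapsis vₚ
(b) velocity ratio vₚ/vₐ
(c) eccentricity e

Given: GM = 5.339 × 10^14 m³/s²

Convert to SI: rₚ = 30 Gm = 3e+10 m; rₐ = 180 Gm = 1.8e+11 m.
(a) With a = (rₚ + rₐ)/2 = 1.05e+11 m, vₚ = √(GM (2/rₚ − 1/a)) = √(5.339e+14 · (2/3e+10 − 1/1.05e+11)) m/s ≈ 174.7 m/s
(b) Conservation of angular momentum (rₚvₚ = rₐvₐ) gives vₚ/vₐ = rₐ/rₚ = 1.8e+11/3e+10 ≈ 6
(c) e = (rₐ − rₚ)/(rₐ + rₚ) = (1.8e+11 − 3e+10)/(1.8e+11 + 3e+10) ≈ 0.7143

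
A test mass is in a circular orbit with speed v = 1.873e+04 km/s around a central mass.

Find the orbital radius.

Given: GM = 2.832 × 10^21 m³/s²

Convert to SI: v = 1.873e+04 km/s = 1.873e+07 m/s.
For a circular orbit, v² = GM / r, so r = GM / v².
r = 2.832e+21 / (1.873e+07)² m ≈ 8.073e+06 m = 8.073 Mm.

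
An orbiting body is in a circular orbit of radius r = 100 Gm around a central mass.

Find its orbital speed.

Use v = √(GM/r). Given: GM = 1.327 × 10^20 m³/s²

Convert to SI: r = 100 Gm = 1e+11 m.
For a circular orbit, gravity supplies the centripetal force, so v = √(GM / r).
v = √(1.327e+20 / 1e+11) m/s ≈ 3.643e+04 m/s = 36.43 km/s.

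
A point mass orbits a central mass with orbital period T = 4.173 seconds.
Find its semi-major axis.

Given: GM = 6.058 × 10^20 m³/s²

Invert Kepler's third law: a = (GM · T² / (4π²))^(1/3).
Substituting T = 4.173 s and GM = 6.058e+20 m³/s²:
a = (6.058e+20 · (4.173)² / (4π²))^(1/3) m
a ≈ 6.441e+06 m = 6.441 Mm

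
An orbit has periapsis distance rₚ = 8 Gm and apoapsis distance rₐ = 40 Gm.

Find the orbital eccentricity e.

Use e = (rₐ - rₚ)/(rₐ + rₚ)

Convert to SI: rₚ = 8 Gm = 8e+09 m; rₐ = 40 Gm = 4e+10 m.
e = (rₐ − rₚ) / (rₐ + rₚ).
e = (4e+10 − 8e+09) / (4e+10 + 8e+09) = 3.2e+10 / 4.8e+10 ≈ 0.6667.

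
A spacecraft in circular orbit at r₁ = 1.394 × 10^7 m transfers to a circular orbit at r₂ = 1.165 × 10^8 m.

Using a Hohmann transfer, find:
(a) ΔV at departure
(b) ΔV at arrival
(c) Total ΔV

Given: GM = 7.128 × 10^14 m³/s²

Transfer semi-major axis: a_t = (r₁ + r₂)/2 = (1.394e+07 + 1.165e+08)/2 = 6.522e+07 m.
Circular speeds: v₁ = √(GM/r₁) = 7150.76 m/s, v₂ = √(GM/r₂) = 2473.55 m/s.
Transfer speeds (vis-viva v² = GM(2/r − 1/a_t)): v₁ᵗ = 9557.08 m/s, v₂ᵗ = 1143.57 m/s.
(a) ΔV₁ = |v₁ᵗ − v₁| ≈ 2406 m/s = 2.406 km/s.
(b) ΔV₂ = |v₂ − v₂ᵗ| ≈ 1330 m/s = 1.33 km/s.
(c) ΔV_total = ΔV₁ + ΔV₂ ≈ 3736 m/s = 3.736 km/s.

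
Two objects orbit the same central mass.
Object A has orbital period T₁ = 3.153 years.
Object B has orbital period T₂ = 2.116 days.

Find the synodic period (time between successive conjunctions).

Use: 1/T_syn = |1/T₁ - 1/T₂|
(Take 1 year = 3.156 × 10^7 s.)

Convert to SI: T₁ = 3.153 years = 9.95087e+07 s; T₂ = 2.116 days = 182822 s.
T_syn = |T₁ · T₂ / (T₁ − T₂)|.
T_syn = |9.95087e+07 · 182822 / (9.95087e+07 − 182822)| s ≈ 1.832e+05 s = 2.12 days.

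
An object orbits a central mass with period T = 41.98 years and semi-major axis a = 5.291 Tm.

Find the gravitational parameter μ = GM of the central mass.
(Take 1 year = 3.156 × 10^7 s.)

Convert to SI: T = 41.98 years = 1.32489e+09 s; a = 5.291 Tm = 5.291e+12 m.
GM = 4π² · a³ / T².
GM = 4π² · (5.291e+12)³ / (1.32489e+09)² m³/s² ≈ 3.331e+21 m³/s² = 3.331 × 10^21 m³/s².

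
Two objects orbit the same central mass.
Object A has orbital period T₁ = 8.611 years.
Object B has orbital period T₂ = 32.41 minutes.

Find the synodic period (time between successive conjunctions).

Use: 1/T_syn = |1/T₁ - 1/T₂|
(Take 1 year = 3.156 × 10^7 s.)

Convert to SI: T₁ = 8.611 years = 2.71763e+08 s; T₂ = 32.41 minutes = 1944.6 s.
T_syn = |T₁ · T₂ / (T₁ − T₂)|.
T_syn = |2.71763e+08 · 1944.6 / (2.71763e+08 − 1944.6)| s ≈ 1945 s = 32.41 minutes.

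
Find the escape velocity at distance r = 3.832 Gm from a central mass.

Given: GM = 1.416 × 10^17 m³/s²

Convert to SI: r = 3.832 Gm = 3.832e+09 m.
Escape velocity comes from setting total energy to zero: ½v² − GM/r = 0 ⇒ v_esc = √(2GM / r).
v_esc = √(2 · 1.416e+17 / 3.832e+09) m/s ≈ 8597 m/s = 8.597 km/s.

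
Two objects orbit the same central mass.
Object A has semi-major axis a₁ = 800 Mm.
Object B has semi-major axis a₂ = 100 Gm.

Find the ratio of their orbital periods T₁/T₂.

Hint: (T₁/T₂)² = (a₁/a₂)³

Convert to SI: a₁ = 800 Mm = 8e+08 m; a₂ = 100 Gm = 1e+11 m.
From Kepler's third law, (T₁/T₂)² = (a₁/a₂)³, so T₁/T₂ = (a₁/a₂)^(3/2).
a₁/a₂ = 8e+08 / 1e+11 = 0.008.
T₁/T₂ = (0.008)^(3/2) ≈ 0.0007155.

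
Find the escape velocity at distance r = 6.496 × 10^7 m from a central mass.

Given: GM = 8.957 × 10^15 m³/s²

Escape velocity comes from setting total energy to zero: ½v² − GM/r = 0 ⇒ v_esc = √(2GM / r).
v_esc = √(2 · 8.957e+15 / 6.496e+07) m/s ≈ 1.661e+04 m/s = 16.61 km/s.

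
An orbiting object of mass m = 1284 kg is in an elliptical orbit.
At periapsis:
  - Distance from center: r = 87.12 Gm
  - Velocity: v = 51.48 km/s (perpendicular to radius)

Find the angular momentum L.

Convert to SI: r = 87.12 Gm = 8.712e+10 m; v = 51.48 km/s = 51480 m/s.
Since v is perpendicular to r, L = m · v · r.
L = 1284 · 51480 · 8.712e+10 kg·m²/s ≈ 5.759e+18 kg·m²/s.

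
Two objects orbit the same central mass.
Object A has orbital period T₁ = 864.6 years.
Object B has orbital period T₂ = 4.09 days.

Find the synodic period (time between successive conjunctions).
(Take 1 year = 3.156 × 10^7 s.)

Convert to SI: T₁ = 864.6 years = 2.72868e+10 s; T₂ = 4.09 days = 353376 s.
T_syn = |T₁ · T₂ / (T₁ − T₂)|.
T_syn = |2.72868e+10 · 353376 / (2.72868e+10 − 353376)| s ≈ 3.534e+05 s = 4.09 days.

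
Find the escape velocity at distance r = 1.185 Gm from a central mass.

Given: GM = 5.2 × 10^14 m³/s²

Convert to SI: r = 1.185 Gm = 1.185e+09 m.
Escape velocity comes from setting total energy to zero: ½v² − GM/r = 0 ⇒ v_esc = √(2GM / r).
v_esc = √(2 · 5.2e+14 / 1.185e+09) m/s ≈ 936.8 m/s = 936.8 m/s.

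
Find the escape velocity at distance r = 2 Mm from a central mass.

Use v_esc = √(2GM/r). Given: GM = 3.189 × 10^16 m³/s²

Convert to SI: r = 2 Mm = 2e+06 m.
Escape velocity comes from setting total energy to zero: ½v² − GM/r = 0 ⇒ v_esc = √(2GM / r).
v_esc = √(2 · 3.189e+16 / 2e+06) m/s ≈ 1.786e+05 m/s = 178.6 km/s.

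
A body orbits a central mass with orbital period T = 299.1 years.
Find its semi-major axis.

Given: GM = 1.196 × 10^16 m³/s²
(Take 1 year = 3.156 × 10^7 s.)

Convert to SI: T = 299.1 years = 9.4396e+09 s.
Invert Kepler's third law: a = (GM · T² / (4π²))^(1/3).
Substituting T = 9.4396e+09 s and GM = 1.196e+16 m³/s²:
a = (1.196e+16 · (9.4396e+09)² / (4π²))^(1/3) m
a ≈ 3e+11 m = 300 Gm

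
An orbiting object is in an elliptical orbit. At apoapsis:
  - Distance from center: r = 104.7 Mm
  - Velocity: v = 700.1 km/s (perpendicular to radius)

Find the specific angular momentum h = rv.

Convert to SI: r = 104.7 Mm = 1.047e+08 m; v = 700.1 km/s = 700100 m/s.
With v perpendicular to r, h = r · v.
h = 1.047e+08 · 700100 m²/s ≈ 7.33e+13 m²/s.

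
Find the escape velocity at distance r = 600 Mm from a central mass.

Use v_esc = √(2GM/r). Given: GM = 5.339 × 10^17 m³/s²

Convert to SI: r = 600 Mm = 6e+08 m.
Escape velocity comes from setting total energy to zero: ½v² − GM/r = 0 ⇒ v_esc = √(2GM / r).
v_esc = √(2 · 5.339e+17 / 6e+08) m/s ≈ 4.219e+04 m/s = 42.19 km/s.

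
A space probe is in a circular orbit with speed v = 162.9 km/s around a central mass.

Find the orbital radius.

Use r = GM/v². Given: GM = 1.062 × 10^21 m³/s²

Convert to SI: v = 162.9 km/s = 162900 m/s.
For a circular orbit, v² = GM / r, so r = GM / v².
r = 1.062e+21 / (162900)² m ≈ 4.002e+10 m = 40.02 Gm.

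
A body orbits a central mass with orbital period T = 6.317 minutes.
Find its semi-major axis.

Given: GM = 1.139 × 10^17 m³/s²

Convert to SI: T = 6.317 minutes = 379.02 s.
Invert Kepler's third law: a = (GM · T² / (4π²))^(1/3).
Substituting T = 379.02 s and GM = 1.139e+17 m³/s²:
a = (1.139e+17 · (379.02)² / (4π²))^(1/3) m
a ≈ 7.456e+06 m = 7.456 × 10^6 m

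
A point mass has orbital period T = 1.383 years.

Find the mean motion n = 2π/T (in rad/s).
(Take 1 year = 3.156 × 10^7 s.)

Convert to SI: T = 1.383 years = 4.36475e+07 s.
n = 2π / T.
n = 2π / 4.36475e+07 s ≈ 1.44e-07 rad/s.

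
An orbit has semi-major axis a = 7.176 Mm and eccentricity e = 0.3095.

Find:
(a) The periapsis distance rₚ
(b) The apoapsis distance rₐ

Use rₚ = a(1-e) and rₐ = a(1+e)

Convert to SI: a = 7.176 Mm = 7.176e+06 m.
(a) rₚ = a(1 − e) = 7.176e+06 · (1 − 0.3095) = 7.176e+06 · 0.6905 ≈ 4.955e+06 m = 4.955 Mm.
(b) rₐ = a(1 + e) = 7.176e+06 · (1 + 0.3095) = 7.176e+06 · 1.3095 ≈ 9.397e+06 m = 9.397 Mm.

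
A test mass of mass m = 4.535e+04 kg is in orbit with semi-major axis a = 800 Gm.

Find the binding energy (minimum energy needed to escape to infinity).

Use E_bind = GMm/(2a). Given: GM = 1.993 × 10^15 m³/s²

Convert to SI: a = 800 Gm = 8e+11 m.
Total orbital energy is E = −GMm/(2a); binding energy is E_bind = −E = GMm/(2a).
E_bind = 1.993e+15 · 4.535e+04 / (2 · 8e+11) J ≈ 5.649e+07 J = 56.49 MJ.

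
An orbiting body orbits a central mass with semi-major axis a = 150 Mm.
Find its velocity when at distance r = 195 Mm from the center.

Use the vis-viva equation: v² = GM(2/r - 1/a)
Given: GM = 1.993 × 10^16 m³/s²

Convert to SI: a = 150 Mm = 1.5e+08 m; r = 195 Mm = 1.95e+08 m.
Vis-viva: v = √(GM · (2/r − 1/a)).
2/r − 1/a = 2/1.95e+08 − 1/1.5e+08 = 3.58974e-09 m⁻¹.
v = √(1.993e+16 · 3.58974e-09) m/s ≈ 8458 m/s = 8.458 km/s.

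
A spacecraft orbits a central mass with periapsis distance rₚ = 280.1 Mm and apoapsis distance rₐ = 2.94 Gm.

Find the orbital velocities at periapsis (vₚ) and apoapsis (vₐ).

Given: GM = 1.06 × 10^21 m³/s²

Convert to SI: rₚ = 280.1 Mm = 2.801e+08 m; rₐ = 2.94 Gm = 2.94e+09 m.
Use the vis-viva equation v² = GM(2/r − 1/a) with a = (rₚ + rₐ)/2 = (2.801e+08 + 2.94e+09)/2 = 1.61005e+09 m.
vₚ = √(GM · (2/rₚ − 1/a)) = √(1.06e+21 · (2/2.801e+08 − 1/1.61005e+09)) m/s ≈ 2.629e+06 m/s = 2629 km/s.
vₐ = √(GM · (2/rₐ − 1/a)) = √(1.06e+21 · (2/2.94e+09 − 1/1.61005e+09)) m/s ≈ 2.504e+05 m/s = 250.4 km/s.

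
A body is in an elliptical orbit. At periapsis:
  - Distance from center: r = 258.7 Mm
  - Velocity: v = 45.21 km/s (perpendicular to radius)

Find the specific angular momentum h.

Convert to SI: r = 258.7 Mm = 2.587e+08 m; v = 45.21 km/s = 45210 m/s.
With v perpendicular to r, h = r · v.
h = 2.587e+08 · 45210 m²/s ≈ 1.17e+13 m²/s.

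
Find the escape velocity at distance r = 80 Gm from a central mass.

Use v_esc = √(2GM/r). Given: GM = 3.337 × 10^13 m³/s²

Convert to SI: r = 80 Gm = 8e+10 m.
Escape velocity comes from setting total energy to zero: ½v² − GM/r = 0 ⇒ v_esc = √(2GM / r).
v_esc = √(2 · 3.337e+13 / 8e+10) m/s ≈ 28.88 m/s = 28.88 m/s.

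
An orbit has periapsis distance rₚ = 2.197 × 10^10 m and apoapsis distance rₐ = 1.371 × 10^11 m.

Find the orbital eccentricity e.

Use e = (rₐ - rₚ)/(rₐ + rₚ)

e = (rₐ − rₚ) / (rₐ + rₚ).
e = (1.371e+11 − 2.197e+10) / (1.371e+11 + 2.197e+10) = 1.1513e+11 / 1.5907e+11 ≈ 0.7238.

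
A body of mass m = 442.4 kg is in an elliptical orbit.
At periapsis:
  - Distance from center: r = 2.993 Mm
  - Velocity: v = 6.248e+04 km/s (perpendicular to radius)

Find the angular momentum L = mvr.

Convert to SI: r = 2.993 Mm = 2.993e+06 m; v = 6.248e+04 km/s = 6.248e+07 m/s.
Since v is perpendicular to r, L = m · v · r.
L = 442.4 · 6.248e+07 · 2.993e+06 kg·m²/s ≈ 8.273e+16 kg·m²/s.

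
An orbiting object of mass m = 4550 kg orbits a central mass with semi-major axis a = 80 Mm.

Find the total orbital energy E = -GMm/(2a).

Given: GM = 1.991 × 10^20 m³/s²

Convert to SI: a = 80 Mm = 8e+07 m.
E = −GMm / (2a).
E = −1.991e+20 · 4550 / (2 · 8e+07) J ≈ -5.662e+15 J = -5.662 PJ.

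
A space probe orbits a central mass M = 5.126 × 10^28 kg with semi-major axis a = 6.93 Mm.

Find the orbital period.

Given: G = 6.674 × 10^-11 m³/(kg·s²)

Convert to SI: a = 6.93 Mm = 6.93e+06 m.
GM = G · M = 6.674e-11 · 5.126e+28 = 3.42109e+18 m³/s².
Kepler's third law: T = 2π √(a³ / GM).
Substituting a = 6.93e+06 m and GM = 3.42109e+18 m³/s²:
T = 2π √((6.93e+06)³ / 3.42109e+18) s
T ≈ 61.97 s = 1.033 minutes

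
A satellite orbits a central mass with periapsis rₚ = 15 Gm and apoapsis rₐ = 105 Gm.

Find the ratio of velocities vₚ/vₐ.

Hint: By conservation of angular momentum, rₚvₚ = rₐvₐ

Convert to SI: rₚ = 15 Gm = 1.5e+10 m; rₐ = 105 Gm = 1.05e+11 m.
Conservation of angular momentum gives rₚvₚ = rₐvₐ, so vₚ/vₐ = rₐ/rₚ.
vₚ/vₐ = 1.05e+11 / 1.5e+10 ≈ 7.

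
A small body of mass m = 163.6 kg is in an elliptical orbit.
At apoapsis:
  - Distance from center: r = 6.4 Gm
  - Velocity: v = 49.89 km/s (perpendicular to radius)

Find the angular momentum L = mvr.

Convert to SI: r = 6.4 Gm = 6.4e+09 m; v = 49.89 km/s = 49890 m/s.
Since v is perpendicular to r, L = m · v · r.
L = 163.6 · 49890 · 6.4e+09 kg·m²/s ≈ 5.224e+16 kg·m²/s.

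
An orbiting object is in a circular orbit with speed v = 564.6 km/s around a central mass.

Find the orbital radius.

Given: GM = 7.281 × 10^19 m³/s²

Convert to SI: v = 564.6 km/s = 564600 m/s.
For a circular orbit, v² = GM / r, so r = GM / v².
r = 7.281e+19 / (564600)² m ≈ 2.284e+08 m = 228.4 Mm.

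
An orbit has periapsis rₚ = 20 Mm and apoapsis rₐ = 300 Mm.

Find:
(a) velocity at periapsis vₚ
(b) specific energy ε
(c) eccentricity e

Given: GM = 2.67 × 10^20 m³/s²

Convert to SI: rₚ = 20 Mm = 2e+07 m; rₐ = 300 Mm = 3e+08 m.
(a) With a = (rₚ + rₐ)/2 = 1.6e+08 m, vₚ = √(GM (2/rₚ − 1/a)) = √(2.67e+20 · (2/2e+07 − 1/1.6e+08)) m/s ≈ 5.003e+06 m/s
(b) With a = (rₚ + rₐ)/2 = 1.6e+08 m, ε = −GM/(2a) = −2.67e+20/(2 · 1.6e+08) J/kg ≈ -8.344e+11 J/kg
(c) e = (rₐ − rₚ)/(rₐ + rₚ) = (3e+08 − 2e+07)/(3e+08 + 2e+07) ≈ 0.875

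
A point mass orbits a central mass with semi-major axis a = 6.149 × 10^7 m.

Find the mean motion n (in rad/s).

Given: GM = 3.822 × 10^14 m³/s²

n = √(GM / a³).
n = √(3.822e+14 / (6.149e+07)³) rad/s ≈ 4.055e-05 rad/s.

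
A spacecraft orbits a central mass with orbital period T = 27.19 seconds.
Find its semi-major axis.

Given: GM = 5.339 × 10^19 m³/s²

Invert Kepler's third law: a = (GM · T² / (4π²))^(1/3).
Substituting T = 27.19 s and GM = 5.339e+19 m³/s²:
a = (5.339e+19 · (27.19)² / (4π²))^(1/3) m
a ≈ 9.999e+06 m = 9.999 Mm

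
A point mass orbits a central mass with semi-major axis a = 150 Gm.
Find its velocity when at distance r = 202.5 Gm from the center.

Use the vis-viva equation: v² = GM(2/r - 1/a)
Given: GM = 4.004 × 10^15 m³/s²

Convert to SI: a = 150 Gm = 1.5e+11 m; r = 202.5 Gm = 2.025e+11 m.
Vis-viva: v = √(GM · (2/r − 1/a)).
2/r − 1/a = 2/2.025e+11 − 1/1.5e+11 = 3.20988e-12 m⁻¹.
v = √(4.004e+15 · 3.20988e-12) m/s ≈ 113.4 m/s = 113.4 m/s.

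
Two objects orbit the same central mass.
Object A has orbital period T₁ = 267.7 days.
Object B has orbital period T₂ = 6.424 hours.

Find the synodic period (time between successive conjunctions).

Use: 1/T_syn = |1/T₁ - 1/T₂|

Convert to SI: T₁ = 267.7 days = 2.31293e+07 s; T₂ = 6.424 hours = 23126.4 s.
T_syn = |T₁ · T₂ / (T₁ − T₂)|.
T_syn = |2.31293e+07 · 23126.4 / (2.31293e+07 − 23126.4)| s ≈ 2.315e+04 s = 6.43 hours.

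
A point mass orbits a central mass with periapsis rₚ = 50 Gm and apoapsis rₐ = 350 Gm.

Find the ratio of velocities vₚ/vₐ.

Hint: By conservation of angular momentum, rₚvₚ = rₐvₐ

Convert to SI: rₚ = 50 Gm = 5e+10 m; rₐ = 350 Gm = 3.5e+11 m.
Conservation of angular momentum gives rₚvₚ = rₐvₐ, so vₚ/vₐ = rₐ/rₚ.
vₚ/vₐ = 3.5e+11 / 5e+10 ≈ 7.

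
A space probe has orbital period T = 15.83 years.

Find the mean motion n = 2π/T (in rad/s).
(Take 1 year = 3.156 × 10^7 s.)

Convert to SI: T = 15.83 years = 4.99595e+08 s.
n = 2π / T.
n = 2π / 4.99595e+08 s ≈ 1.258e-08 rad/s.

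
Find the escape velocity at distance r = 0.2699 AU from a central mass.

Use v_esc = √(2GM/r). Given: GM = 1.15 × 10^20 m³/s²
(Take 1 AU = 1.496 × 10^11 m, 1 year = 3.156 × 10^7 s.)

Convert to SI: r = 0.2699 AU = 4.0377e+10 m.
Escape velocity comes from setting total energy to zero: ½v² − GM/r = 0 ⇒ v_esc = √(2GM / r).
v_esc = √(2 · 1.15e+20 / 4.0377e+10) m/s ≈ 7.547e+04 m/s = 15.92 AU/year.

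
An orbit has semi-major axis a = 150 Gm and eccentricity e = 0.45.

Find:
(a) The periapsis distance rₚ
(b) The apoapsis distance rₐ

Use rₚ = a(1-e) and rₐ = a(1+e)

Convert to SI: a = 150 Gm = 1.5e+11 m.
(a) rₚ = a(1 − e) = 1.5e+11 · (1 − 0.45) = 1.5e+11 · 0.55 ≈ 8.25e+10 m = 82.5 Gm.
(b) rₐ = a(1 + e) = 1.5e+11 · (1 + 0.45) = 1.5e+11 · 1.45 ≈ 2.175e+11 m = 217.5 Gm.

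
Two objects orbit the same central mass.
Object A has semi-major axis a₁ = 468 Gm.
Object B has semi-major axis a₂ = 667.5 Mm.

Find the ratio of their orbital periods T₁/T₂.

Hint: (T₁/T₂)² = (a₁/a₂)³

Convert to SI: a₁ = 468 Gm = 4.68e+11 m; a₂ = 667.5 Mm = 6.675e+08 m.
From Kepler's third law, (T₁/T₂)² = (a₁/a₂)³, so T₁/T₂ = (a₁/a₂)^(3/2).
a₁/a₂ = 4.68e+11 / 6.675e+08 = 701.124.
T₁/T₂ = (701.124)^(3/2) ≈ 1.856e+04.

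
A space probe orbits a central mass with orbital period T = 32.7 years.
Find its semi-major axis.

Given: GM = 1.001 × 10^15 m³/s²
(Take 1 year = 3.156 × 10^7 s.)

Convert to SI: T = 32.7 years = 1.03201e+09 s.
Invert Kepler's third law: a = (GM · T² / (4π²))^(1/3).
Substituting T = 1.03201e+09 s and GM = 1.001e+15 m³/s²:
a = (1.001e+15 · (1.03201e+09)² / (4π²))^(1/3) m
a ≈ 3e+10 m = 30 Gm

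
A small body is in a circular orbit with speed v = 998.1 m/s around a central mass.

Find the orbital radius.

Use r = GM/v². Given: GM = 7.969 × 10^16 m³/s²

For a circular orbit, v² = GM / r, so r = GM / v².
r = 7.969e+16 / (998.1)² m ≈ 7.999e+10 m = 79.99 Gm.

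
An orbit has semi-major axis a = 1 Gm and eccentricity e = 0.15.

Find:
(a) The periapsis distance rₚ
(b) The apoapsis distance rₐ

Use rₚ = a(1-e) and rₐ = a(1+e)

Convert to SI: a = 1 Gm = 1e+09 m.
(a) rₚ = a(1 − e) = 1e+09 · (1 − 0.15) = 1e+09 · 0.85 ≈ 8.5e+08 m = 850 Mm.
(b) rₐ = a(1 + e) = 1e+09 · (1 + 0.15) = 1e+09 · 1.15 ≈ 1.15e+09 m = 1.15 Gm.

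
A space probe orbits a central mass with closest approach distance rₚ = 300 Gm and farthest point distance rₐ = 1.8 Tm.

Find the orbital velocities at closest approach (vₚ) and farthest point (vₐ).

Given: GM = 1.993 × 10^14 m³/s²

Convert to SI: rₚ = 300 Gm = 3e+11 m; rₐ = 1.8 Tm = 1.8e+12 m.
Use the vis-viva equation v² = GM(2/r − 1/a) with a = (rₚ + rₐ)/2 = (3e+11 + 1.8e+12)/2 = 1.05e+12 m.
vₚ = √(GM · (2/rₚ − 1/a)) = √(1.993e+14 · (2/3e+11 − 1/1.05e+12)) m/s ≈ 33.75 m/s = 33.75 m/s.
vₐ = √(GM · (2/rₐ − 1/a)) = √(1.993e+14 · (2/1.8e+12 − 1/1.05e+12)) m/s ≈ 5.624 m/s = 5.624 m/s.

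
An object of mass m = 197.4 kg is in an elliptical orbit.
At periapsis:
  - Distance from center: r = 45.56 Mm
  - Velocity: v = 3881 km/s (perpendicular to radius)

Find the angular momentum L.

Convert to SI: r = 45.56 Mm = 4.556e+07 m; v = 3881 km/s = 3.881e+06 m/s.
Since v is perpendicular to r, L = m · v · r.
L = 197.4 · 3.881e+06 · 4.556e+07 kg·m²/s ≈ 3.49e+16 kg·m²/s.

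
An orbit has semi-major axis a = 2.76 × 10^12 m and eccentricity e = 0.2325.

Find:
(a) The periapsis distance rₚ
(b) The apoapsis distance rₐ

(a) rₚ = a(1 − e) = 2.76e+12 · (1 − 0.2325) = 2.76e+12 · 0.7675 ≈ 2.118e+12 m = 2.118 × 10^12 m.
(b) rₐ = a(1 + e) = 2.76e+12 · (1 + 0.2325) = 2.76e+12 · 1.2325 ≈ 3.402e+12 m = 3.402 × 10^12 m.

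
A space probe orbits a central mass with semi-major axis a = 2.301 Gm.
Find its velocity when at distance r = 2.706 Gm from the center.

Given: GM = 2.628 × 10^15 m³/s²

Convert to SI: a = 2.301 Gm = 2.301e+09 m; r = 2.706 Gm = 2.706e+09 m.
Vis-viva: v = √(GM · (2/r − 1/a)).
2/r − 1/a = 2/2.706e+09 − 1/2.301e+09 = 3.04505e-10 m⁻¹.
v = √(2.628e+15 · 3.04505e-10) m/s ≈ 894.6 m/s = 894.6 m/s.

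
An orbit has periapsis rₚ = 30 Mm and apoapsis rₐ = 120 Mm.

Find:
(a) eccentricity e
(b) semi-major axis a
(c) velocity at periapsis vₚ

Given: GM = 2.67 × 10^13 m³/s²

Convert to SI: rₚ = 30 Mm = 3e+07 m; rₐ = 120 Mm = 1.2e+08 m.
(a) e = (rₐ − rₚ)/(rₐ + rₚ) = (1.2e+08 − 3e+07)/(1.2e+08 + 3e+07) ≈ 0.6
(b) a = (rₚ + rₐ)/2 = (3e+07 + 1.2e+08)/2 ≈ 7.5e+07 m
(c) With a = (rₚ + rₐ)/2 = 7.5e+07 m, vₚ = √(GM (2/rₚ − 1/a)) = √(2.67e+13 · (2/3e+07 − 1/7.5e+07)) m/s ≈ 1193 m/s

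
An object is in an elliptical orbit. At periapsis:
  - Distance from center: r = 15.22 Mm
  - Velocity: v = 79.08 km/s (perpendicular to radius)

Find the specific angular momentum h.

Convert to SI: r = 15.22 Mm = 1.522e+07 m; v = 79.08 km/s = 79080 m/s.
With v perpendicular to r, h = r · v.
h = 1.522e+07 · 79080 m²/s ≈ 1.204e+12 m²/s.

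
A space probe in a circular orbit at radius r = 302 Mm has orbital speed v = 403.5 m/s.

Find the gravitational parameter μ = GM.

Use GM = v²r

Convert to SI: r = 302 Mm = 3.02e+08 m.
For a circular orbit v² = GM/r, so GM = v² · r.
GM = (403.5)² · 3.02e+08 m³/s² ≈ 4.917e+13 m³/s² = 4.917 × 10^13 m³/s².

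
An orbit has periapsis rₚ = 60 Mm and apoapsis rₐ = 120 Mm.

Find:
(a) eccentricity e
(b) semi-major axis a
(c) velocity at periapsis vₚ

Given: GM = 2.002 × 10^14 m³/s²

Convert to SI: rₚ = 60 Mm = 6e+07 m; rₐ = 120 Mm = 1.2e+08 m.
(a) e = (rₐ − rₚ)/(rₐ + rₚ) = (1.2e+08 − 6e+07)/(1.2e+08 + 6e+07) ≈ 0.3333
(b) a = (rₚ + rₐ)/2 = (6e+07 + 1.2e+08)/2 ≈ 9e+07 m
(c) With a = (rₚ + rₐ)/2 = 9e+07 m, vₚ = √(GM (2/rₚ − 1/a)) = √(2.002e+14 · (2/6e+07 − 1/9e+07)) m/s ≈ 2109 m/s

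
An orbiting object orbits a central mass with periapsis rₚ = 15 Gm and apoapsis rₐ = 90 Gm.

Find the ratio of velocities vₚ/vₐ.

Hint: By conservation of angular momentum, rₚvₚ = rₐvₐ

Convert to SI: rₚ = 15 Gm = 1.5e+10 m; rₐ = 90 Gm = 9e+10 m.
Conservation of angular momentum gives rₚvₚ = rₐvₐ, so vₚ/vₐ = rₐ/rₚ.
vₚ/vₐ = 9e+10 / 1.5e+10 ≈ 6.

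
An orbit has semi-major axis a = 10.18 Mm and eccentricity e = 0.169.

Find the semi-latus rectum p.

Convert to SI: a = 10.18 Mm = 1.018e+07 m.
p = a (1 − e²).
p = 1.018e+07 · (1 − (0.169)²) = 1.018e+07 · 0.971439 ≈ 9.889e+06 m = 9.889 Mm.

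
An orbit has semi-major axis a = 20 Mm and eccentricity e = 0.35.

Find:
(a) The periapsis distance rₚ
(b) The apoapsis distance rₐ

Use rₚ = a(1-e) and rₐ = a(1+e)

Convert to SI: a = 20 Mm = 2e+07 m.
(a) rₚ = a(1 − e) = 2e+07 · (1 − 0.35) = 2e+07 · 0.65 ≈ 1.3e+07 m = 13 Mm.
(b) rₐ = a(1 + e) = 2e+07 · (1 + 0.35) = 2e+07 · 1.35 ≈ 2.7e+07 m = 27 Mm.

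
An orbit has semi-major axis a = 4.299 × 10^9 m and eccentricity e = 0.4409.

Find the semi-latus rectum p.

p = a (1 − e²).
p = 4.299e+09 · (1 − (0.4409)²) = 4.299e+09 · 0.805607 ≈ 3.463e+09 m = 3.463 × 10^9 m.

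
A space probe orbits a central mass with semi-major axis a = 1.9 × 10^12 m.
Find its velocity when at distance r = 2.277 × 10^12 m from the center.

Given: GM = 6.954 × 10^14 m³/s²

Vis-viva: v = √(GM · (2/r − 1/a)).
2/r − 1/a = 2/2.277e+12 − 1/1.9e+12 = 3.52033e-13 m⁻¹.
v = √(6.954e+14 · 3.52033e-13) m/s ≈ 15.65 m/s = 15.65 m/s.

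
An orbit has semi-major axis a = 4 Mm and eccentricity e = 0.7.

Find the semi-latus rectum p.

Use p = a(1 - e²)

Convert to SI: a = 4 Mm = 4e+06 m.
p = a (1 − e²).
p = 4e+06 · (1 − (0.7)²) = 4e+06 · 0.51 ≈ 2.04e+06 m = 2.04 Mm.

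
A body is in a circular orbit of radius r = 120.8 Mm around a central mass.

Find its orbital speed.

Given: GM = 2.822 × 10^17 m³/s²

Convert to SI: r = 120.8 Mm = 1.208e+08 m.
For a circular orbit, gravity supplies the centripetal force, so v = √(GM / r).
v = √(2.822e+17 / 1.208e+08) m/s ≈ 4.833e+04 m/s = 48.33 km/s.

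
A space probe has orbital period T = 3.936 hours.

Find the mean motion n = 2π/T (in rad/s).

Convert to SI: T = 3.936 hours = 14169.6 s.
n = 2π / T.
n = 2π / 14169.6 s ≈ 0.0004434 rad/s.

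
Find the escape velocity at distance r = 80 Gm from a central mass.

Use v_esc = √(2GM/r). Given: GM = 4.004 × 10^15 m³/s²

Convert to SI: r = 80 Gm = 8e+10 m.
Escape velocity comes from setting total energy to zero: ½v² − GM/r = 0 ⇒ v_esc = √(2GM / r).
v_esc = √(2 · 4.004e+15 / 8e+10) m/s ≈ 316.4 m/s = 316.4 m/s.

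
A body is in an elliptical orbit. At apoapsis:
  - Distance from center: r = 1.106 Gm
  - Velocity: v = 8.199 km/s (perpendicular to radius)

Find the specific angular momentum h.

Convert to SI: r = 1.106 Gm = 1.106e+09 m; v = 8.199 km/s = 8199 m/s.
With v perpendicular to r, h = r · v.
h = 1.106e+09 · 8199 m²/s ≈ 9.068e+12 m²/s.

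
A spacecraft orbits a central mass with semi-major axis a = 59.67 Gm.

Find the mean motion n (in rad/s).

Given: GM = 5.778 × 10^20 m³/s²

Convert to SI: a = 59.67 Gm = 5.967e+10 m.
n = √(GM / a³).
n = √(5.778e+20 / (5.967e+10)³) rad/s ≈ 1.649e-06 rad/s.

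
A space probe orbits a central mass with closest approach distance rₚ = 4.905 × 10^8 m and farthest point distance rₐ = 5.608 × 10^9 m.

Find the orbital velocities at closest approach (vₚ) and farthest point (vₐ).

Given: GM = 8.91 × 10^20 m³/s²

Use the vis-viva equation v² = GM(2/r − 1/a) with a = (rₚ + rₐ)/2 = (4.905e+08 + 5.608e+09)/2 = 3.04925e+09 m.
vₚ = √(GM · (2/rₚ − 1/a)) = √(8.91e+20 · (2/4.905e+08 − 1/3.04925e+09)) m/s ≈ 1.828e+06 m/s = 1828 km/s.
vₐ = √(GM · (2/rₐ − 1/a)) = √(8.91e+20 · (2/5.608e+09 − 1/3.04925e+09)) m/s ≈ 1.599e+05 m/s = 159.9 km/s.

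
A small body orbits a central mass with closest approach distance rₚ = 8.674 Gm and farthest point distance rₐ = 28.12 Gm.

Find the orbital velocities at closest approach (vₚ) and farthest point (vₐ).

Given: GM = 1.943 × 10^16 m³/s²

Convert to SI: rₚ = 8.674 Gm = 8.674e+09 m; rₐ = 28.12 Gm = 2.812e+10 m.
Use the vis-viva equation v² = GM(2/r − 1/a) with a = (rₚ + rₐ)/2 = (8.674e+09 + 2.812e+10)/2 = 1.8397e+10 m.
vₚ = √(GM · (2/rₚ − 1/a)) = √(1.943e+16 · (2/8.674e+09 − 1/1.8397e+10)) m/s ≈ 1850 m/s = 1.85 km/s.
vₐ = √(GM · (2/rₐ − 1/a)) = √(1.943e+16 · (2/2.812e+10 − 1/1.8397e+10)) m/s ≈ 570.8 m/s = 570.8 m/s.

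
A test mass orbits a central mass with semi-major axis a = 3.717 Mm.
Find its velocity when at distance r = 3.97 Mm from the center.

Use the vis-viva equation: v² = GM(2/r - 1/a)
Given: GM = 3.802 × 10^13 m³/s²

Convert to SI: a = 3.717 Mm = 3.717e+06 m; r = 3.97 Mm = 3.97e+06 m.
Vis-viva: v = √(GM · (2/r − 1/a)).
2/r − 1/a = 2/3.97e+06 − 1/3.717e+06 = 2.34744e-07 m⁻¹.
v = √(3.802e+13 · 2.34744e-07) m/s ≈ 2987 m/s = 2.987 km/s.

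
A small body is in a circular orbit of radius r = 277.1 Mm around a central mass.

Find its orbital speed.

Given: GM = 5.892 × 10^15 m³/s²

Convert to SI: r = 277.1 Mm = 2.771e+08 m.
For a circular orbit, gravity supplies the centripetal force, so v = √(GM / r).
v = √(5.892e+15 / 2.771e+08) m/s ≈ 4611 m/s = 4.611 km/s.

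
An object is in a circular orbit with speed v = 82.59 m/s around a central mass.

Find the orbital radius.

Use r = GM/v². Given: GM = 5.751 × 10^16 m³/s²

For a circular orbit, v² = GM / r, so r = GM / v².
r = 5.751e+16 / (82.59)² m ≈ 8.431e+12 m = 8.431 Tm.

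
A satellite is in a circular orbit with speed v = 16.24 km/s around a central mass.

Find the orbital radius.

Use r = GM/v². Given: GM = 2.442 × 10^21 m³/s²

Convert to SI: v = 16.24 km/s = 16240 m/s.
For a circular orbit, v² = GM / r, so r = GM / v².
r = 2.442e+21 / (16240)² m ≈ 9.259e+12 m = 9.259 Tm.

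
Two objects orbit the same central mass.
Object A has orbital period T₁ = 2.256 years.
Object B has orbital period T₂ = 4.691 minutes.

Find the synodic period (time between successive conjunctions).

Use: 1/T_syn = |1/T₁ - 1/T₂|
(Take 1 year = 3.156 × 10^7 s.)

Convert to SI: T₁ = 2.256 years = 7.11994e+07 s; T₂ = 4.691 minutes = 281.46 s.
T_syn = |T₁ · T₂ / (T₁ − T₂)|.
T_syn = |7.11994e+07 · 281.46 / (7.11994e+07 − 281.46)| s ≈ 281.5 s = 4.691 minutes.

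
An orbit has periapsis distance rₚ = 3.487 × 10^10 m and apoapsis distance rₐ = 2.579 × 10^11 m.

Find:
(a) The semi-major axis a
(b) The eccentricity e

(a) a = (rₚ + rₐ) / 2 = (3.487e+10 + 2.579e+11) / 2 ≈ 1.464e+11 m = 1.464 × 10^11 m.
(b) e = (rₐ − rₚ) / (rₐ + rₚ) = (2.579e+11 − 3.487e+10) / (2.579e+11 + 3.487e+10) ≈ 0.7618.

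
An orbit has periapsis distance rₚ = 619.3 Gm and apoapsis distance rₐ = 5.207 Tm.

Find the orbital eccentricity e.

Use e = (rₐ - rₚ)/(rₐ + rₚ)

Convert to SI: rₚ = 619.3 Gm = 6.193e+11 m; rₐ = 5.207 Tm = 5.207e+12 m.
e = (rₐ − rₚ) / (rₐ + rₚ).
e = (5.207e+12 − 6.193e+11) / (5.207e+12 + 6.193e+11) = 4.5877e+12 / 5.8263e+12 ≈ 0.7874.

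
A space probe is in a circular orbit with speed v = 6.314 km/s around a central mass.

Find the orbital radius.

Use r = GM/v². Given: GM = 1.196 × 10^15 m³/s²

Convert to SI: v = 6.314 km/s = 6314 m/s.
For a circular orbit, v² = GM / r, so r = GM / v².
r = 1.196e+15 / (6314)² m ≈ 3e+07 m = 30 Mm.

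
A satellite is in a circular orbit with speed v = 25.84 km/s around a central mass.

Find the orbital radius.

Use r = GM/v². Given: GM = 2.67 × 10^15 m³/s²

Convert to SI: v = 25.84 km/s = 25840 m/s.
For a circular orbit, v² = GM / r, so r = GM / v².
r = 2.67e+15 / (25840)² m ≈ 3.999e+06 m = 3.999 Mm.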